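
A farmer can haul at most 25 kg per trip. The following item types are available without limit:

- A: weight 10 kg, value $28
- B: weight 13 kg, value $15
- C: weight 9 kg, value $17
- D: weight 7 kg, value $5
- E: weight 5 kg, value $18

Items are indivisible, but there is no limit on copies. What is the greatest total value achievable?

Best value-per-unit is E at 18/5, and filling with it alone uses weight 5×5=25. No mix of the others beats 5×18 = 90.

$90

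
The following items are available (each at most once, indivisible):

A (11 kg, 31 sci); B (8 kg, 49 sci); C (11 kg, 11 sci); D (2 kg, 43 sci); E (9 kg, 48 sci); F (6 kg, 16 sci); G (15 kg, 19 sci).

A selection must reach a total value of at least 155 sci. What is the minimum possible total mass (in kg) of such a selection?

Subsets with value ≥ 155, sorted by total mass:
- B+D+E+F: mass 25, value 156
- A+B+D+E: mass 30, value 171
Minimum mass: 25 kg.

25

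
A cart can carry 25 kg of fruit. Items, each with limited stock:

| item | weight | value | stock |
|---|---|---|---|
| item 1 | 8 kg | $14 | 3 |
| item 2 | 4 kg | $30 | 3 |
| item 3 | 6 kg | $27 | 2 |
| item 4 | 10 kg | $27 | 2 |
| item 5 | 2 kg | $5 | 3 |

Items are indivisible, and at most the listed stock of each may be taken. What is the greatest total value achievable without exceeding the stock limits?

$144

Top feasible selections:
- 3×item 2 + 2×item 3: weight 24, value 144
- 3×item 2 + 1×item 3 + 3×item 5: weight 24, value 132
- 3×item 2 + 1×item 3 + 2×item 5: weight 22, value 127
- 2×item 2 + 2×item 3 + 2×item 5: weight 24, value 124
Best: $144.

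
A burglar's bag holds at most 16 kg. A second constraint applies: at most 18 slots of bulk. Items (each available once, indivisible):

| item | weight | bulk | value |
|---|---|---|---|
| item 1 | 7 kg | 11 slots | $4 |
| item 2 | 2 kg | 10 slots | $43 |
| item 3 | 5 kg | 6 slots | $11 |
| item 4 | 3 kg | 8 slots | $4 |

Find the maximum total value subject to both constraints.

Feasible sets respecting both limits:
- item 2+item 3: weight 7, bulk 16, value 54
- item 2+item 4: weight 5, bulk 18, value 47
- item 2: weight 2, bulk 10, value 43
- item 1+item 3: weight 12, bulk 17, value 15
Best: $54.

$54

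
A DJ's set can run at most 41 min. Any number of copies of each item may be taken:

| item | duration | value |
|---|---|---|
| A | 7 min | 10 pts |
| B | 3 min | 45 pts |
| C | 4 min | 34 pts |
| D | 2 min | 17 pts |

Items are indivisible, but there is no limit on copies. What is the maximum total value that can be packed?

Best value-per-unit is B at 45/3; filling with it alone gives 13×45 = 585.
Optimal mix: 13×B + 1×D → duration 41, value 602.

602 pts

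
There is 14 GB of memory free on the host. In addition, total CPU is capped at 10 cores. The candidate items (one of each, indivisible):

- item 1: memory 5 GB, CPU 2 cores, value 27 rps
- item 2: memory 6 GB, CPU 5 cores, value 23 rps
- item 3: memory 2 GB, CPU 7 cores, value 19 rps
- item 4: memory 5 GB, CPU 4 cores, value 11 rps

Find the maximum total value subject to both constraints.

50 rps

Feasible sets respecting both limits:
- item 1+item 2: memory 11, CPU 7, value 50
- item 1+item 3: memory 7, CPU 9, value 46
- item 1+item 4: memory 10, CPU 6, value 38
Best: 50 rps.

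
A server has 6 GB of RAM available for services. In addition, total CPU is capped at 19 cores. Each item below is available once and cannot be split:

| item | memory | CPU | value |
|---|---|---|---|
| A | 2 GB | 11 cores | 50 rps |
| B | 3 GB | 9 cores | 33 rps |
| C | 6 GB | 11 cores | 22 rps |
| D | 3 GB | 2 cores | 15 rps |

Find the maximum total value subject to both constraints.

Feasible sets respecting both limits:
- A+D: memory 5, CPU 13, value 65
- A: memory 2, CPU 11, value 50
- B+D: memory 6, CPU 11, value 48
Best: 65 rps.

65 rps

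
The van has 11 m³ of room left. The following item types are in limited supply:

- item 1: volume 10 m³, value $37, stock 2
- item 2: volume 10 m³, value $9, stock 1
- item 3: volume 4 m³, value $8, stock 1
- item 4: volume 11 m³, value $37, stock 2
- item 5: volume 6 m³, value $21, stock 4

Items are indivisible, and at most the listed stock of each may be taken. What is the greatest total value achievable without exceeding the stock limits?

$37

Best selections within volume 11 and stock limits:
- 1×item 1: volume 10, value 37
- 1×item 4: volume 11, value 37
Best: $37.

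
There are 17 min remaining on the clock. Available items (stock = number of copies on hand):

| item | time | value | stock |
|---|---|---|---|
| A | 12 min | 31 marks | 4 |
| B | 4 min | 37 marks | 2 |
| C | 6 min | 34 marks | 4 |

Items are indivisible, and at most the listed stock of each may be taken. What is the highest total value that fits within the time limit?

108 marks

Best selections within time 17 and stock limits:
- 2×B + 1×C: time 14, value 108
- 1×B + 2×C: time 16, value 105
Best: 108 marks.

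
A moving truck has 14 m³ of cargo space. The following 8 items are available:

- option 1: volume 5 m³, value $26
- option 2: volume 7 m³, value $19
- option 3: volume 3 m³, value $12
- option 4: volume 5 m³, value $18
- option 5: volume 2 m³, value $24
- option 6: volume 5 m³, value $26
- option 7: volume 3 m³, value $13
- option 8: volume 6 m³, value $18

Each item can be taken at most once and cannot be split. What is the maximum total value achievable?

$76

Check high-value combinations within 14 m³:
- option 1+option 5+option 6: volume 5+2+5=12, value 26+24+26=76
- option 1+option 3+option 5+option 7: volume 5+3+2+3=13, value 26+12+24+13=75
- option 3+option 5+option 6+option 7: volume 3+2+5+3=13, value 12+24+26+13=75
Best: $76.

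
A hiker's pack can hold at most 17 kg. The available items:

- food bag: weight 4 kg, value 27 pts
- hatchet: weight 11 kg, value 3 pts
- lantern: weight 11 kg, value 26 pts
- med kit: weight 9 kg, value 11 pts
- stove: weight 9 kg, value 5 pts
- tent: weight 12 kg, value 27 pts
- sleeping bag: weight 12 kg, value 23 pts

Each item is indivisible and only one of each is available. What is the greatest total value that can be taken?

54 pts

This is a 0/1 knapsack; check combinations near the capacity.
- food bag+tent: weight 4+12=16, value 27+27=54
- food bag+lantern: weight 4+11=15, value 27+26=53
- food bag+sleeping bag: weight 4+12=16, value 27+23=50
- food bag+med kit: weight 4+9=13, value 27+11=38
Best: 54 pts.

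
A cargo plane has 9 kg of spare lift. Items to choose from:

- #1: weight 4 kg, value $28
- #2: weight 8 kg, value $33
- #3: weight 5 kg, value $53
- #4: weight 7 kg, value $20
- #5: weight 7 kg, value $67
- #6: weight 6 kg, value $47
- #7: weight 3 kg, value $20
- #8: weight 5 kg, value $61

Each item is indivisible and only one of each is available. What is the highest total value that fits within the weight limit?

Check high-value combinations within 9 kg:
- #1+#8: weight 4+5=9, value 28+61=89
- #7+#8: weight 3+5=8, value 20+61=81
- #1+#3: weight 4+5=9, value 28+53=81
- #3+#7: weight 5+3=8, value 53+20=73
Best: $89.

$89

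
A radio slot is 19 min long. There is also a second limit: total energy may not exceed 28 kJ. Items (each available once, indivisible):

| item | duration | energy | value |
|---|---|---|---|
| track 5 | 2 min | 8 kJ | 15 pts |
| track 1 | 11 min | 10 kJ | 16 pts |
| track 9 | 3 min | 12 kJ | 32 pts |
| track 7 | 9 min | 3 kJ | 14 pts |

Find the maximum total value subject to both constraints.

Feasible sets respecting both limits:
- track 5+track 9+track 7: duration 14, energy 23, value 61
- track 1+track 9: duration 14, energy 22, value 48
- track 5+track 9: duration 5, energy 20, value 47
- track 9+track 7: duration 12, energy 15, value 46
Best: 61 pts.

61 pts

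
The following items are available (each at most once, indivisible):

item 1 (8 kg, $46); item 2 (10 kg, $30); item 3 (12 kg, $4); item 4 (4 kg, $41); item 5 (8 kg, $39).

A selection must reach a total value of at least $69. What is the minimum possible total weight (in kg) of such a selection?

12

Subsets with value ≥ 69, sorted by total weight:
- item 1+item 4: weight 12, value 87
- item 4+item 5: weight 12, value 80
- item 2+item 4: weight 14, value 71
Minimum weight: 12 kg.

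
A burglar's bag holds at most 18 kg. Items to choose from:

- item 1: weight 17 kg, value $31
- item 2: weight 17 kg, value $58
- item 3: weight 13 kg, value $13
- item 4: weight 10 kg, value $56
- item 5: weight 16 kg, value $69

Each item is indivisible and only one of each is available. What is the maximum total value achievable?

This is a 0/1 knapsack; check combinations near the capacity.
- item 5: weight 16, value 69
- item 2: weight 17, value 58
- item 4: weight 10, value 56
Best: $69.

$69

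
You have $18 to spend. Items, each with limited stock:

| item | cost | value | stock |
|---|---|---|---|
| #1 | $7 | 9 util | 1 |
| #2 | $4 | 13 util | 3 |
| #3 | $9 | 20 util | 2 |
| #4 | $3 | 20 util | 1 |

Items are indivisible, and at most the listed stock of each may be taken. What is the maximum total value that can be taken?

59 util

Best selections within cost 18 and stock limits:
- 3×#2 + 1×#4: cost 15, value 59
- 1×#1 + 2×#2 + 1×#4: cost 18, value 55
- 1×#2 + 1×#3 + 1×#4: cost 16, value 53
Best: 59 util.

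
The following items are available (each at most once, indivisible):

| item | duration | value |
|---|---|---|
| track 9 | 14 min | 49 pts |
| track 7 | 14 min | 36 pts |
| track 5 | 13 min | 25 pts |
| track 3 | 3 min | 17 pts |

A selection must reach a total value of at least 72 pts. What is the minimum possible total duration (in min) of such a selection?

Subsets with value ≥ 72, sorted by total duration:
- track 9+track 5: duration 27, value 74
- track 9+track 7: duration 28, value 85
- track 9+track 5+track 3: duration 30, value 91
Minimum duration: 27 min.

27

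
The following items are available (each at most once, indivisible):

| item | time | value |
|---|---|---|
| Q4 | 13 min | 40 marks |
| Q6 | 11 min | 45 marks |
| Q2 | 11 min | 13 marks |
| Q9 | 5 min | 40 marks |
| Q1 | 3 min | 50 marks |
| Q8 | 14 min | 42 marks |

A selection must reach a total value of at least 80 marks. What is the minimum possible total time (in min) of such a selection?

8

Subsets with value ≥ 80, sorted by total time:
- Q9+Q1: time 8, value 90
- Q6+Q1: time 14, value 95
Minimum time: 8 min.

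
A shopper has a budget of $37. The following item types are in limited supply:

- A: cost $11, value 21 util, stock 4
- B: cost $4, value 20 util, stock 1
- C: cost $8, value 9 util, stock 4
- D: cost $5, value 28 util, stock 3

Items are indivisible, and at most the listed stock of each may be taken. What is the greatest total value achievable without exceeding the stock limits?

126 util

Top feasible selections:
- 2×A + 3×D: cost 37, value 126
- 1×A + 1×B + 3×D: cost 30, value 125
- 1×B + 2×C + 3×D: cost 35, value 122
- 2×A + 1×B + 2×D: cost 36, value 118
Best: 126 util.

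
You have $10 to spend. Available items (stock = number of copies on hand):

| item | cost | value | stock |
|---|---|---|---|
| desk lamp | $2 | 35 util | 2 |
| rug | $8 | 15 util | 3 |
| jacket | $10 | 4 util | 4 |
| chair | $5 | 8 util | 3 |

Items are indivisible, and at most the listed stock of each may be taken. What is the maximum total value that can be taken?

Top feasible selections:
- 2×desk lamp + 1×chair: cost 9, value 78
- 2×desk lamp: cost 4, value 70
- 1×desk lamp + 1×rug: cost 10, value 50
Best: 78 util.

78 util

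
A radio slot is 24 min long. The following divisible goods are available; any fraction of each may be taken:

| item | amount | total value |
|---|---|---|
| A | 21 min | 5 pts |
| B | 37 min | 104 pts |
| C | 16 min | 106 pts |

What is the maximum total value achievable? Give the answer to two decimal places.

Take in order of value per unit:
- C (106/16 per unit): all 16 → value 106, running total 106.00
- B (104/37 per unit): 8 of 37 → value 8×104/37 = 22.4865, running total 128.49
Total 128.49.

128.49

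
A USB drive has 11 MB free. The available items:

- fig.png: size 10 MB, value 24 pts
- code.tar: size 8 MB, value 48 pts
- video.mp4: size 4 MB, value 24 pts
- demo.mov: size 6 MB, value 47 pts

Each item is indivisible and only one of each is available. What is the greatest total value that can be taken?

Check high-value combinations within 11 MB:
- video.mp4+demo.mov: size 4+6=10, value 24+47=71
- code.tar: size 8, value 48
- demo.mov: size 6, value 47
- video.mp4: size 4, value 24
Best: 71 pts.

71 pts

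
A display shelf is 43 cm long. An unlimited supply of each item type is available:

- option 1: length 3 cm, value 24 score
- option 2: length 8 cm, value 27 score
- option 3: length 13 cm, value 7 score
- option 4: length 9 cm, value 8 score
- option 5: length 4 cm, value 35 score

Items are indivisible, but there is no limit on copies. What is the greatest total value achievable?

Best value-per-unit is option 5 at 35/4; filling with it alone gives 10×35 = 350.
Optimal mix: 1×option 1 + 10×option 5 → length 43, value 374.

374 score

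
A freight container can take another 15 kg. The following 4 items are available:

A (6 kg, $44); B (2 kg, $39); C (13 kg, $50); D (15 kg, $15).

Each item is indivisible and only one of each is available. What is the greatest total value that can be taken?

Check high-value combinations within 15 kg:
- B+C: weight 2+13=15, value 39+50=89
- A+B: weight 6+2=8, value 44+39=83
- C: weight 13, value 50
Best: $89.

$89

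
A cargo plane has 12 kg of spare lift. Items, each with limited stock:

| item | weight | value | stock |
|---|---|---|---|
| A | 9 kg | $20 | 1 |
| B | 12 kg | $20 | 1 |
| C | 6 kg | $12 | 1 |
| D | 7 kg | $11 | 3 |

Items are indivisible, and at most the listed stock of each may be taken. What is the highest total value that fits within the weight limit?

Top feasible selections:
- 1×A: weight 9, value 20
- 1×B: weight 12, value 20
Best: $20.

$20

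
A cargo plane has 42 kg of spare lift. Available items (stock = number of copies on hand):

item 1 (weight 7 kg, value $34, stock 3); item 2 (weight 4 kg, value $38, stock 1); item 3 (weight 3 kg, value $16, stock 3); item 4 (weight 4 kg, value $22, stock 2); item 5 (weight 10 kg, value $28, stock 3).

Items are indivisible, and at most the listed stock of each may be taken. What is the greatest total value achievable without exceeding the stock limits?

Best selections within weight 42 and stock limits:
- 3×item 1 + 1×item 2 + 3×item 3 + 2×item 4: weight 42, value 232
- 3×item 1 + 1×item 2 + 2×item 3 + 2×item 4: weight 39, value 216
- 3×item 1 + 1×item 2 + 3×item 3 + 1×item 4: weight 38, value 210
- 2×item 1 + 1×item 2 + 2×item 3 + 2×item 4 + 1×item 5: weight 42, value 210
Best: $232.

$232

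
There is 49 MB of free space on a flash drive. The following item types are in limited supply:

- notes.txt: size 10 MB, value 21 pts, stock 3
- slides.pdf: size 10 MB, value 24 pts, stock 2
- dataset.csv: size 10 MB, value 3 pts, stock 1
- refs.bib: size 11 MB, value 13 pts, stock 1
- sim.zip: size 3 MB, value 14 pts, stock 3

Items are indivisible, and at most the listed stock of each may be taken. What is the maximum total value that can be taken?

132 pts

Top feasible selections:
- 2×notes.txt + 2×slides.pdf + 3×sim.zip: size 49, value 132
- 3×notes.txt + 1×slides.pdf + 3×sim.zip: size 49, value 129
- 2×notes.txt + 2×slides.pdf + 2×sim.zip: size 46, value 118
Best: 132 pts.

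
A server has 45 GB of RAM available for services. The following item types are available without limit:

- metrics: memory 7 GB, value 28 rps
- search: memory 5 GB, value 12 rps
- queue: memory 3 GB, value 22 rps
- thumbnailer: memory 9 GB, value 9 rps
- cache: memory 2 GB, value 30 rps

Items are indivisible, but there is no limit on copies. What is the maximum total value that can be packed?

Best value-per-unit is cache at 30/2, and filling with it alone uses memory 22×2=44. No mix of the others beats 22×30 = 660.

660 rps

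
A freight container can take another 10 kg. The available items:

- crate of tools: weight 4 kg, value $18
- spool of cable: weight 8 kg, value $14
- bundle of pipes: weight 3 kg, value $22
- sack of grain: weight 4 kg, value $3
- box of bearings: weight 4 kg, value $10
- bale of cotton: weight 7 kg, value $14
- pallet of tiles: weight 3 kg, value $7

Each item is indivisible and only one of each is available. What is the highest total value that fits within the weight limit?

Check high-value combinations within 10 kg:
- crate of tools+bundle of pipes+pallet of tiles: weight 4+3+3=10, value 18+22+7=47
- crate of tools+bundle of pipes: weight 4+3=7, value 18+22=40
- bundle of pipes+box of bearings+pallet of tiles: weight 3+4+3=10, value 22+10+7=39
- bundle of pipes+bale of cotton: weight 3+7=10, value 22+14=36
Best: $47.

$47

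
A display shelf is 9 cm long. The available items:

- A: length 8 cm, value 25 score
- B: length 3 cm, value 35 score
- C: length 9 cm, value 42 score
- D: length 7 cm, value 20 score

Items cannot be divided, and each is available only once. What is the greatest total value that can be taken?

42 score

Check high-value combinations within 9 cm:
- C: length 9, value 42
- B: length 3, value 35
- A: length 8, value 25
Best: 42 score.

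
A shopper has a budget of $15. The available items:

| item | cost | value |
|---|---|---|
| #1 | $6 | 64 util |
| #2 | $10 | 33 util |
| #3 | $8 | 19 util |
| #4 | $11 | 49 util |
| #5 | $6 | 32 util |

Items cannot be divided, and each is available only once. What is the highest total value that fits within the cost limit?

This is a 0/1 knapsack; check combinations near the capacity.
- #1+#5: cost 6+6=12, value 64+32=96
- #1+#3: cost 6+8=14, value 64+19=83
- #1: cost 6, value 64
- #3+#5: cost 8+6=14, value 19+32=51
- #4: cost 11, value 49
Best: 96 util.

96 util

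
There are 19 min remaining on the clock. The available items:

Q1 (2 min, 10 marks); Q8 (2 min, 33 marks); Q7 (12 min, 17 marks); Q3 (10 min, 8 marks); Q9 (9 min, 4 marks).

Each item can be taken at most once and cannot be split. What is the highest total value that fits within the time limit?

Check high-value combinations within 19 min:
- Q1+Q8+Q7: time 2+2+12=16, value 10+33+17=60
- Q1+Q8+Q3: time 2+2+10=14, value 10+33+8=51
- Q8+Q7: time 2+12=14, value 33+17=50
Best: 60 marks.

60 marks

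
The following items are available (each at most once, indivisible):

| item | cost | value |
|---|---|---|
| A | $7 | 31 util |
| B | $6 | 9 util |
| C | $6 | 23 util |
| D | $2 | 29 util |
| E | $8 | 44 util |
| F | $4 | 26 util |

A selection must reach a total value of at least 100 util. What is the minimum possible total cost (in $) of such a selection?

17

Subsets with value ≥ 100, sorted by total cost:
- A+D+E: cost 17, value 104
- A+C+D+F: cost 19, value 109
- A+E+F: cost 19, value 101
Minimum cost: 17 $.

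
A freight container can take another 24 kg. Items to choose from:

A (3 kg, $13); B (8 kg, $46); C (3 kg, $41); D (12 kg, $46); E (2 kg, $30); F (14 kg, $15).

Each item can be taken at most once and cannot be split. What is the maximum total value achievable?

$133

Check high-value combinations within 24 kg:
- B+C+D: weight 8+3+12=23, value 46+41+46=133
- A+B+C+E: weight 3+8+3+2=16, value 13+46+41+30=130
- A+C+D+E: weight 3+3+12+2=20, value 13+41+46+30=130
- B+D+E: weight 8+12+2=22, value 46+46+30=122
Best: $133.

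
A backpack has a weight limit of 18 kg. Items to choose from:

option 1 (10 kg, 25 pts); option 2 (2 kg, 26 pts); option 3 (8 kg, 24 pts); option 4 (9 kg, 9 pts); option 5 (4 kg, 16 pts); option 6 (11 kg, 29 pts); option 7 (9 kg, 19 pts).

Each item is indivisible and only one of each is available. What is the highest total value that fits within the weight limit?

This is a 0/1 knapsack; check combinations near the capacity.
- option 2+option 5+option 6: weight 2+4+11=17, value 26+16+29=71
- option 1+option 2+option 5: weight 10+2+4=16, value 25+26+16=67
- option 2+option 3+option 5: weight 2+8+4=14, value 26+24+16=66
- option 2+option 5+option 7: weight 2+4+9=15, value 26+16+19=61
- option 2+option 6: weight 2+11=13, value 26+29=55
Best: 71 pts.

71 pts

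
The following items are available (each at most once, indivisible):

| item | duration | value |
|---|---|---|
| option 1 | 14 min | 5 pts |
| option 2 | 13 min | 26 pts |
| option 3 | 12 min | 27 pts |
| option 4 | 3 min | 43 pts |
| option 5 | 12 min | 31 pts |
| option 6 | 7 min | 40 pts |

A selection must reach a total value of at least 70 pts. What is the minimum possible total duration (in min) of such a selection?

Subsets with value ≥ 70, sorted by total duration:
- option 4+option 6: duration 10, value 83
- option 4+option 5: duration 15, value 74
- option 3+option 4: duration 15, value 70
- option 5+option 6: duration 19, value 71
Minimum duration: 10 min.

10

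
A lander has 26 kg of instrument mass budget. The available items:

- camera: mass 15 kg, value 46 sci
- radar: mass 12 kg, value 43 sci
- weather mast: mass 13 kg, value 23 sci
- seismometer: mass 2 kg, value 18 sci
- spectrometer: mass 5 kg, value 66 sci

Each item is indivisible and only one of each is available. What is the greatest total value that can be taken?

Check high-value combinations within 26 kg:
- camera+seismometer+spectrometer: mass 15+2+5=22, value 46+18+66=130
- radar+seismometer+spectrometer: mass 12+2+5=19, value 43+18+66=127
- camera+spectrometer: mass 15+5=20, value 46+66=112
- radar+spectrometer: mass 12+5=17, value 43+66=109
Best: 130 sci.

130 sci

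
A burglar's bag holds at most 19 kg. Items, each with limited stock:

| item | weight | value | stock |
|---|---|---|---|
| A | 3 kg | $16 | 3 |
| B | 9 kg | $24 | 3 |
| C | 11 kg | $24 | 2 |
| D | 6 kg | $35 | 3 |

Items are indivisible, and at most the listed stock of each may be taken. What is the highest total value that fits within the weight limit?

Best selections within weight 19 and stock limits:
- 3×D: weight 18, value 105
- 2×A + 2×D: weight 18, value 102
- 1×A + 2×D: weight 15, value 86
- 3×A + 1×D: weight 15, value 83
Best: $105.

$105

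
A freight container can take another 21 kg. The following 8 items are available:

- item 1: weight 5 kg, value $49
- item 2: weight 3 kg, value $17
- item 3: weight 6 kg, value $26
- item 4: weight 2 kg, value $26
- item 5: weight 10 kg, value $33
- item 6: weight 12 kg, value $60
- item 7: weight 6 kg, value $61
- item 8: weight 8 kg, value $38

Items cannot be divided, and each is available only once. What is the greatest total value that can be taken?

This is a 0/1 knapsack; check combinations near the capacity.
- item 1+item 4+item 7+item 8: weight 5+2+6+8=21, value 49+26+61+38=174
- item 1+item 3+item 4+item 7: weight 5+6+2+6=19, value 49+26+26+61=162
- item 1+item 2+item 4+item 7: weight 5+3+2+6=16, value 49+17+26+61=153
- item 1+item 2+item 3+item 7: weight 5+3+6+6=20, value 49+17+26+61=153
- item 1+item 7+item 8: weight 5+6+8=19, value 49+61+38=148
Best: $174.

$174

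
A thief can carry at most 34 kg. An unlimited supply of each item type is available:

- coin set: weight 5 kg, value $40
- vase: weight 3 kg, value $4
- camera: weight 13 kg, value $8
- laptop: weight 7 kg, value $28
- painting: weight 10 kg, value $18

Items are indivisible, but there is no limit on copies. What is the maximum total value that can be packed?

$244

Best value-per-unit is coin set at 40/5; filling with it alone gives 6×40 = 240.
Optimal mix: 6×coin set + 1×vase → weight 33, value 244.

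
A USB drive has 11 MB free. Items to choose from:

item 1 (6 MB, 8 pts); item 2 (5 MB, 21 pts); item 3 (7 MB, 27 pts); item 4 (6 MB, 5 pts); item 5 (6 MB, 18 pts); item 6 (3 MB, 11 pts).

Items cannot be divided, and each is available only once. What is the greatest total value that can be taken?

39 pts

Check high-value combinations within 11 MB:
- item 2+item 5: size 5+6=11, value 21+18=39
- item 3+item 6: size 7+3=10, value 27+11=38
- item 2+item 6: size 5+3=8, value 21+11=32
- item 5+item 6: size 6+3=9, value 18+11=29
- item 1+item 2: size 6+5=11, value 8+21=29
Best: 39 pts.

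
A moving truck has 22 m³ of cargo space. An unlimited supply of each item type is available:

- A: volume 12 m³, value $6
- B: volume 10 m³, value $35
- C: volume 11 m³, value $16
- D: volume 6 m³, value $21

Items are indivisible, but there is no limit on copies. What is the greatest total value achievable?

Best value-per-unit is B at 35/10; filling with it alone gives 2×35 = 70.
Optimal mix: 1×B + 2×D → volume 22, value 77.

$77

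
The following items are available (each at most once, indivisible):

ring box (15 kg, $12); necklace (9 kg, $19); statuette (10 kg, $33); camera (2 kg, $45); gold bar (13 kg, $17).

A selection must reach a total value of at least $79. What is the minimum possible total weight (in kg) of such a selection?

21

Subsets with value ≥ 79, sorted by total weight:
- necklace+statuette+camera: weight 21, value 97
- necklace+camera+gold bar: weight 24, value 81
Minimum weight: 21 kg.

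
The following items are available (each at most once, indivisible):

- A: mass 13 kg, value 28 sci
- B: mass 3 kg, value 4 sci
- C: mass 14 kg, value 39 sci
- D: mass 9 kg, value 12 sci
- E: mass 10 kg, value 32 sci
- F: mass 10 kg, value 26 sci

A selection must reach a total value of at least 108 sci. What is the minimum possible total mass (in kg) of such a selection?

Subsets with value ≥ 108, sorted by total mass:
- C+D+E+F: mass 43, value 109
- B+C+D+E+F: mass 46, value 113
- A+C+D+E: mass 46, value 111
- A+C+E+F: mass 47, value 125
Minimum mass: 43 kg.

43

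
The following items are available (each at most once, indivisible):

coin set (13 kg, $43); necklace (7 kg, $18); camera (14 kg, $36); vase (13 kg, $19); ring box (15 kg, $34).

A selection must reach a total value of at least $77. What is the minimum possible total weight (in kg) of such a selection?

27

Subsets with value ≥ 77, sorted by total weight:
- coin set+camera: weight 27, value 79
- coin set+ring box: weight 28, value 77
- coin set+necklace+vase: weight 33, value 80
- coin set+necklace+camera: weight 34, value 97
Minimum weight: 27 kg.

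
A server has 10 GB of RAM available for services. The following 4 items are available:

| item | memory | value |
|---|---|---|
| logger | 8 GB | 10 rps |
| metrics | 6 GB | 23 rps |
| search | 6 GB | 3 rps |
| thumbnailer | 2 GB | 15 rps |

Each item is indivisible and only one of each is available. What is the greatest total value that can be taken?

38 rps

This is a 0/1 knapsack; check combinations near the capacity.
- metrics+thumbnailer: memory 6+2=8, value 23+15=38
- logger+thumbnailer: memory 8+2=10, value 10+15=25
- metrics: memory 6, value 23
- search+thumbnailer: memory 6+2=8, value 3+15=18
Best: 38 rps.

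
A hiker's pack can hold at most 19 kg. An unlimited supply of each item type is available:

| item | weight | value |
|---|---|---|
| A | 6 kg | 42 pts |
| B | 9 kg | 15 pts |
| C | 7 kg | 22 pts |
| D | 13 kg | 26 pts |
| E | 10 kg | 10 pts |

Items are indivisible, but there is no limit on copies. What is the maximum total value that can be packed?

126 pts

Best value-per-unit is A at 42/6, and filling with it alone uses weight 3×6=18. No mix of the others beats 3×42 = 126.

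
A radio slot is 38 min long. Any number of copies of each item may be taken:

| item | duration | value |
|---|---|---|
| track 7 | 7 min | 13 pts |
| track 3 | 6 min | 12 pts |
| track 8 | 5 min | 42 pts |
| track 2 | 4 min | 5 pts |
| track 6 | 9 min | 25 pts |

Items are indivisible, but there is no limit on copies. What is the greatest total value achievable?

Best value-per-unit is track 8 at 42/5, and filling with it alone uses duration 7×5=35. No mix of the others beats 7×42 = 294.

294 pts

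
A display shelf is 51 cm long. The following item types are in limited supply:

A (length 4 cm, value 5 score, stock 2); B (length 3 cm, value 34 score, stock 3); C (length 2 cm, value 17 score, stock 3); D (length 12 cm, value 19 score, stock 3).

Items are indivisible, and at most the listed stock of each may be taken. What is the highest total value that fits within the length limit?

Best selections within length 51 and stock limits:
- 3×B + 3×C + 3×D: length 51, value 210
- 2×A + 3×B + 3×C + 2×D: length 47, value 201
Best: 210 score.

210 score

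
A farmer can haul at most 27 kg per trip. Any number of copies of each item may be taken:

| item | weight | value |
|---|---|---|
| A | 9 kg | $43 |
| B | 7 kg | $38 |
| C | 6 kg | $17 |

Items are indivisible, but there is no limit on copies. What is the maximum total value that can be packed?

$131

Best value-per-unit is B at 38/7; filling with it alone gives 3×38 = 114.
Optimal mix: 3×B + 1×C → weight 27, value 131.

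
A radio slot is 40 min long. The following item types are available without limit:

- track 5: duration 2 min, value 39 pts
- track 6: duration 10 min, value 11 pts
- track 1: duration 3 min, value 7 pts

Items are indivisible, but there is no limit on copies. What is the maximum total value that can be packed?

780 pts

Best value-per-unit is track 5 at 39/2, and filling with it alone uses duration 20×2=40. No mix of the others beats 20×39 = 780.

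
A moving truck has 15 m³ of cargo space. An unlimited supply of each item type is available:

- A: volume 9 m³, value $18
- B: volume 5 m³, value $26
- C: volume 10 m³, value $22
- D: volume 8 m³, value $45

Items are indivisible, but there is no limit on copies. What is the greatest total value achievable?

Best value-per-unit is D at 45/8; filling with it alone gives 1×45 = 45.
Optimal mix: 3×B → volume 15, value 78.

$78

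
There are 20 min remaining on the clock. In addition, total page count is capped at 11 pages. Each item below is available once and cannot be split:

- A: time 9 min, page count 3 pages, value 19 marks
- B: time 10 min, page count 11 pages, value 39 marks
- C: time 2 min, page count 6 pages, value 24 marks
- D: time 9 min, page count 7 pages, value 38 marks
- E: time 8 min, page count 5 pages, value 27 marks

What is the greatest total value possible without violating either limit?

57 marks

Feasible sets respecting both limits:
- A+D: time 18, page count 10, value 57
- C+E: time 10, page count 11, value 51
- A+E: time 17, page count 8, value 46
- A+C: time 11, page count 9, value 43
Best: 57 marks.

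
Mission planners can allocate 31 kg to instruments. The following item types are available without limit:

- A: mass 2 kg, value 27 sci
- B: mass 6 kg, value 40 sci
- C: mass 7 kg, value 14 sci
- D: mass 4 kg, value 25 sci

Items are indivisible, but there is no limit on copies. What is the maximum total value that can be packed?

405 sci

Best value-per-unit is A at 27/2, and filling with it alone uses mass 15×2=30. No mix of the others beats 15×27 = 405.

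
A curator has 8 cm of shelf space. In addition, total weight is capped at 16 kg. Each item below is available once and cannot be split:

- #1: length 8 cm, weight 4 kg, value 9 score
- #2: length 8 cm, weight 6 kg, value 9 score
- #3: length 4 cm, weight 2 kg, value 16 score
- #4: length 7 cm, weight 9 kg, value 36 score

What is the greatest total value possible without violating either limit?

36 score

Feasible sets respecting both limits:
- #4: length 7, weight 9, value 36
- #3: length 4, weight 2, value 16
- #1: length 8, weight 4, value 9
- #2: length 8, weight 6, value 9
Best: 36 score.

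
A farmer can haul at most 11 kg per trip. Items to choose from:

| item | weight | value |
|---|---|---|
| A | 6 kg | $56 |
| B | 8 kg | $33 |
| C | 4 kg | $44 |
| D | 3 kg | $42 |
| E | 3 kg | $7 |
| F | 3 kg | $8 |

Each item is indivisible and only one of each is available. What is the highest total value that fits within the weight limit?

$100

This is a 0/1 knapsack; check combinations near the capacity.
- A+C: weight 6+4=10, value 56+44=100
- A+D: weight 6+3=9, value 56+42=98
- C+D+F: weight 4+3+3=10, value 44+42+8=94
Best: $100.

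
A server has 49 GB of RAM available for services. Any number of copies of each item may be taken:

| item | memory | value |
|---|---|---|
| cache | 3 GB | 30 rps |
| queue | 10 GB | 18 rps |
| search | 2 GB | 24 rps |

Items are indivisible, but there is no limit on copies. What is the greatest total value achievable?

Best value-per-unit is search at 24/2; filling with it alone gives 24×24 = 576.
Optimal mix: 1×cache + 23×search → memory 49, value 582.

582 rps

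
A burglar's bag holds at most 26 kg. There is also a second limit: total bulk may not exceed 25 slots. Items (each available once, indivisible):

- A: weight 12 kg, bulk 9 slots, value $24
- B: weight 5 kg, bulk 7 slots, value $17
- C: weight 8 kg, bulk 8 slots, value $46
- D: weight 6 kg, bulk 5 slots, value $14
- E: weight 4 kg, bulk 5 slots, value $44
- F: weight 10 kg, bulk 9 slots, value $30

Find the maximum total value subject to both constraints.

Feasible sets respecting both limits:
- B+C+D+E: weight 23, bulk 25, value 121
- C+E+F: weight 22, bulk 22, value 120
- A+C+E: weight 24, bulk 22, value 114
Best: $121.

$121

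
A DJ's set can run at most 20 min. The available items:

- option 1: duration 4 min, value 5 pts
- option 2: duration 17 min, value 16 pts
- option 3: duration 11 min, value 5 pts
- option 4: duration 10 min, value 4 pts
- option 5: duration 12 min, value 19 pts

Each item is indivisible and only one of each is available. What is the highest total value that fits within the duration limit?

This is a 0/1 knapsack; check combinations near the capacity.
- option 1+option 5: duration 4+12=16, value 5+19=24
- option 5: duration 12, value 19
- option 2: duration 17, value 16
Best: 24 pts.

24 pts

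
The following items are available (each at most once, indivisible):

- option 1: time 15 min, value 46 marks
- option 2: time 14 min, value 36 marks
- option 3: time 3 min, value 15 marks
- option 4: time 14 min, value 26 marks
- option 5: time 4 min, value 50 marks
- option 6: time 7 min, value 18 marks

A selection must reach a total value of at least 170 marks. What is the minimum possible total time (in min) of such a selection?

50

Subsets with value ≥ 170, sorted by total time:
- option 1+option 2+option 3+option 4+option 5: time 50, value 173
- option 1+option 2+option 4+option 5+option 6: time 54, value 176
- option 1+option 2+option 3+option 4+option 5+option 6: time 57, value 191
Minimum time: 50 min.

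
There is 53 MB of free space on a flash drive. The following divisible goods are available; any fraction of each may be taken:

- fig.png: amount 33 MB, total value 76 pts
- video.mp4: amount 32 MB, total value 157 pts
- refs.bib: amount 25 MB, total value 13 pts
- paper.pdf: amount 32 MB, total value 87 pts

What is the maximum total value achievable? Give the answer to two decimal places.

214.09

Take in order of value per unit:
- video.mp4 (157/32 per unit): all 32 → value 157, running total 157.00
- paper.pdf (87/32 per unit): 21 of 32 → value 21×87/32 = 57.0938, running total 214.09
Total 214.09.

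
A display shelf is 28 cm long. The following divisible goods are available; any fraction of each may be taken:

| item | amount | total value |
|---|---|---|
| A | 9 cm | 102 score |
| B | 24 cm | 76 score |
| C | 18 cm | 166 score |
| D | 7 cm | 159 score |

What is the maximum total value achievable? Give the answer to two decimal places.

371.67

Take in order of value per unit:
- D (159/7 per unit): all 7 → value 159, running total 159.00
- A (102/9 per unit): all 9 → value 102, running total 261.00
- C (166/18 per unit): 12 of 18 → value 12×166/18 = 110.6667, running total 371.67
Total 371.67.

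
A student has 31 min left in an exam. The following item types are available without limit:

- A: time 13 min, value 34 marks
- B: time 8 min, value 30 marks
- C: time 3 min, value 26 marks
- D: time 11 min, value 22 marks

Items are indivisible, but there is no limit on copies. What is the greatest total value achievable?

Best value-per-unit is C at 26/3, and filling with it alone uses time 10×3=30. No mix of the others beats 10×26 = 260.

260 marks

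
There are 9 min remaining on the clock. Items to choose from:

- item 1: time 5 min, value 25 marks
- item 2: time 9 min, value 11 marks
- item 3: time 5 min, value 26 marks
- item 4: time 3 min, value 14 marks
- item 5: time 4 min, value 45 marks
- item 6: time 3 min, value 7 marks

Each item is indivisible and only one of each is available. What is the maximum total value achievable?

Check high-value combinations within 9 min:
- item 3+item 5: time 5+4=9, value 26+45=71
- item 1+item 5: time 5+4=9, value 25+45=70
- item 4+item 5: time 3+4=7, value 14+45=59
Best: 71 marks.

71 marks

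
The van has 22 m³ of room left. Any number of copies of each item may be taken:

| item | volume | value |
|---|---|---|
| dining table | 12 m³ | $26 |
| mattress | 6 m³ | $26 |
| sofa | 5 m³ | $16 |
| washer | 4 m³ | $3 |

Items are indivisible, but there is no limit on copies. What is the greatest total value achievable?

Best value-per-unit is mattress at 26/6; filling with it alone gives 3×26 = 78.
Optimal mix: 2×mattress + 2×sofa → volume 22, value 84.

$84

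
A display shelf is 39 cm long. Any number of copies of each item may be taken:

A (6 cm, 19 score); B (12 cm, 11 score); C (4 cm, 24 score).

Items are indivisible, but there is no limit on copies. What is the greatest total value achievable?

216 score

Best value-per-unit is C at 24/4, and filling with it alone uses length 9×4=36. No mix of the others beats 9×24 = 216.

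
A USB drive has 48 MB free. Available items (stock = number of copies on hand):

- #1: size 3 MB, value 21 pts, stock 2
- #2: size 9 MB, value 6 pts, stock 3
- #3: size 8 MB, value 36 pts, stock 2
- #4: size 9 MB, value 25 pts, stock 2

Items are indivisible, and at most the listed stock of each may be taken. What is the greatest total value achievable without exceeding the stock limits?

Top feasible selections:
- 2×#1 + 2×#3 + 2×#4: size 40, value 164
- 1×#1 + 1×#2 + 2×#3 + 2×#4: size 46, value 149
Best: 164 pts.

164 pts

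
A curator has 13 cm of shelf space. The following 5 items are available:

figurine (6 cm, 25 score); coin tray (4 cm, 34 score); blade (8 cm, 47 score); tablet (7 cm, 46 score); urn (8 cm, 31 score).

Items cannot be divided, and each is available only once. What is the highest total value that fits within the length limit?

81 score

Check high-value combinations within 13 cm:
- coin tray+blade: length 4+8=12, value 34+47=81
- coin tray+tablet: length 4+7=11, value 34+46=80
- figurine+tablet: length 6+7=13, value 25+46=71
Best: 81 score.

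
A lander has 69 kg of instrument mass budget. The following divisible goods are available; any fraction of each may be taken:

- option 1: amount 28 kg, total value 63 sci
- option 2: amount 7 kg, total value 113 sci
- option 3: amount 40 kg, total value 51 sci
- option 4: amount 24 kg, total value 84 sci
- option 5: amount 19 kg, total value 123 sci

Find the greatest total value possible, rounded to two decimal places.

362.75

Take in order of value per unit:
- option 2 (113/7 per unit): all 7 → value 113, running total 113.00
- option 5 (123/19 per unit): all 19 → value 123, running total 236.00
- option 4 (84/24 per unit): all 24 → value 84, running total 320.00
- option 1 (63/28 per unit): 19 of 28 → value 19×63/28 = 42.7500, running total 362.75
Total 362.75.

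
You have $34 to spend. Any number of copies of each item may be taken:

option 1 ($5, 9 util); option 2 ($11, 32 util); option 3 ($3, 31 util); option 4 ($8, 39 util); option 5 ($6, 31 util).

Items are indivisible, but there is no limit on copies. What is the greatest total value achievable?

Best value-per-unit is option 3 at 31/3, and filling with it alone uses cost 11×3=33. No mix of the others beats 11×31 = 341.

341 util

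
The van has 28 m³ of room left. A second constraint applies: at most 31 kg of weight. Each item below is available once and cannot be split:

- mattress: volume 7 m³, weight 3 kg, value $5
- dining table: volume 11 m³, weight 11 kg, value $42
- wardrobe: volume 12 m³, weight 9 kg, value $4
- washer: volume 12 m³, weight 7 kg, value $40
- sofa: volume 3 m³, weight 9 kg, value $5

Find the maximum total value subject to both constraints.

Feasible sets respecting both limits:
- dining table+washer+sofa: volume 26, weight 27, value 87
- dining table+washer: volume 23, weight 18, value 82
- mattress+dining table+sofa: volume 21, weight 23, value 52
- dining table+wardrobe+sofa: volume 26, weight 29, value 51
Best: $87.

$87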